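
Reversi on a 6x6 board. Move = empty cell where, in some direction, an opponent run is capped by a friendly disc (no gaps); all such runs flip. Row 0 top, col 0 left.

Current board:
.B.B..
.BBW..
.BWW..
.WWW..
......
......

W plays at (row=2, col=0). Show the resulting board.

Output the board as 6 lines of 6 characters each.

Place W at (2,0); scan 8 dirs for brackets.
Dir NW: edge -> no flip
Dir N: first cell '.' (not opp) -> no flip
Dir NE: opp run (1,1), next='.' -> no flip
Dir W: edge -> no flip
Dir E: opp run (2,1) capped by W -> flip
Dir SW: edge -> no flip
Dir S: first cell '.' (not opp) -> no flip
Dir SE: first cell 'W' (not opp) -> no flip
All flips: (2,1)

Answer: .B.B..
.BBW..
WWWW..
.WWW..
......
......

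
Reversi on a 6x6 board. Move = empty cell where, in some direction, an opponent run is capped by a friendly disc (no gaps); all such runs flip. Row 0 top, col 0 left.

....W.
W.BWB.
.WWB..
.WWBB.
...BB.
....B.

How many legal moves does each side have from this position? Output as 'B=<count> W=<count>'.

-- B to move --
(0,0): no bracket -> illegal
(0,1): no bracket -> illegal
(0,2): no bracket -> illegal
(0,3): flips 1 -> legal
(0,5): no bracket -> illegal
(1,1): flips 1 -> legal
(1,5): no bracket -> illegal
(2,0): flips 2 -> legal
(2,4): no bracket -> illegal
(3,0): flips 3 -> legal
(4,0): no bracket -> illegal
(4,1): flips 1 -> legal
(4,2): flips 2 -> legal
B mobility = 6
-- W to move --
(0,1): no bracket -> illegal
(0,2): flips 1 -> legal
(0,3): flips 1 -> legal
(0,5): flips 2 -> legal
(1,1): flips 1 -> legal
(1,5): flips 1 -> legal
(2,4): flips 2 -> legal
(2,5): no bracket -> illegal
(3,5): flips 2 -> legal
(4,2): no bracket -> illegal
(4,5): no bracket -> illegal
(5,2): no bracket -> illegal
(5,3): flips 3 -> legal
(5,5): flips 2 -> legal
W mobility = 9

Answer: B=6 W=9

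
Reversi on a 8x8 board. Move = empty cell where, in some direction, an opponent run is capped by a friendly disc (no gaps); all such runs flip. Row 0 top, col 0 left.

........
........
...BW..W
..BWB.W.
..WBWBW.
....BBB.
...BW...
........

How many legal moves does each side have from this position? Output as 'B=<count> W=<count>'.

Answer: B=11 W=8

Derivation:
-- B to move --
(1,3): no bracket -> illegal
(1,4): flips 1 -> legal
(1,5): no bracket -> illegal
(1,6): no bracket -> illegal
(1,7): no bracket -> illegal
(2,2): flips 2 -> legal
(2,5): flips 1 -> legal
(2,6): flips 2 -> legal
(3,1): no bracket -> illegal
(3,5): no bracket -> illegal
(3,7): flips 1 -> legal
(4,1): flips 1 -> legal
(4,7): flips 1 -> legal
(5,1): no bracket -> illegal
(5,2): flips 1 -> legal
(5,3): no bracket -> illegal
(5,7): no bracket -> illegal
(6,5): flips 1 -> legal
(7,3): flips 1 -> legal
(7,4): flips 1 -> legal
(7,5): no bracket -> illegal
B mobility = 11
-- W to move --
(1,2): no bracket -> illegal
(1,3): flips 1 -> legal
(1,4): no bracket -> illegal
(2,1): no bracket -> illegal
(2,2): flips 2 -> legal
(2,5): no bracket -> illegal
(3,1): flips 1 -> legal
(3,5): flips 1 -> legal
(4,1): no bracket -> illegal
(4,7): no bracket -> illegal
(5,2): no bracket -> illegal
(5,3): flips 1 -> legal
(5,7): no bracket -> illegal
(6,2): flips 1 -> legal
(6,5): no bracket -> illegal
(6,6): flips 2 -> legal
(6,7): no bracket -> illegal
(7,2): flips 3 -> legal
(7,3): no bracket -> illegal
(7,4): no bracket -> illegal
W mobility = 8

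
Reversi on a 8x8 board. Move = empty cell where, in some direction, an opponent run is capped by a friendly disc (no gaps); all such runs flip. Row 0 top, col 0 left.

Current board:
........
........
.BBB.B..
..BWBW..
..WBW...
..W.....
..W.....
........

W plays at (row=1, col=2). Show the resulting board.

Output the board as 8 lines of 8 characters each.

Answer: ........
..W.....
.BWB.B..
..WWBW..
..WBW...
..W.....
..W.....
........

Derivation:
Place W at (1,2); scan 8 dirs for brackets.
Dir NW: first cell '.' (not opp) -> no flip
Dir N: first cell '.' (not opp) -> no flip
Dir NE: first cell '.' (not opp) -> no flip
Dir W: first cell '.' (not opp) -> no flip
Dir E: first cell '.' (not opp) -> no flip
Dir SW: opp run (2,1), next='.' -> no flip
Dir S: opp run (2,2) (3,2) capped by W -> flip
Dir SE: opp run (2,3) (3,4), next='.' -> no flip
All flips: (2,2) (3,2)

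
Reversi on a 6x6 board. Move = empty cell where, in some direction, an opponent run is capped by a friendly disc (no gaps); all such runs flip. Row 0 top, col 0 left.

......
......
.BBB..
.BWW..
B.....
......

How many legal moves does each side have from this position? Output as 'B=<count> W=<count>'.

-- B to move --
(2,4): no bracket -> illegal
(3,4): flips 2 -> legal
(4,1): flips 1 -> legal
(4,2): flips 1 -> legal
(4,3): flips 2 -> legal
(4,4): flips 1 -> legal
B mobility = 5
-- W to move --
(1,0): flips 1 -> legal
(1,1): flips 1 -> legal
(1,2): flips 1 -> legal
(1,3): flips 1 -> legal
(1,4): flips 1 -> legal
(2,0): no bracket -> illegal
(2,4): no bracket -> illegal
(3,0): flips 1 -> legal
(3,4): no bracket -> illegal
(4,1): no bracket -> illegal
(4,2): no bracket -> illegal
(5,0): no bracket -> illegal
(5,1): no bracket -> illegal
W mobility = 6

Answer: B=5 W=6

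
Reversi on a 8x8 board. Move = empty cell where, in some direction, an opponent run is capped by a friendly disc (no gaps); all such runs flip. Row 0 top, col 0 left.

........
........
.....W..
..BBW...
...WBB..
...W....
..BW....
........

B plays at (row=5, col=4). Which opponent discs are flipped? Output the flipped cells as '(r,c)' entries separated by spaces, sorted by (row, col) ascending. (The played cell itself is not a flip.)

Answer: (4,3)

Derivation:
Dir NW: opp run (4,3) capped by B -> flip
Dir N: first cell 'B' (not opp) -> no flip
Dir NE: first cell 'B' (not opp) -> no flip
Dir W: opp run (5,3), next='.' -> no flip
Dir E: first cell '.' (not opp) -> no flip
Dir SW: opp run (6,3), next='.' -> no flip
Dir S: first cell '.' (not opp) -> no flip
Dir SE: first cell '.' (not opp) -> no flip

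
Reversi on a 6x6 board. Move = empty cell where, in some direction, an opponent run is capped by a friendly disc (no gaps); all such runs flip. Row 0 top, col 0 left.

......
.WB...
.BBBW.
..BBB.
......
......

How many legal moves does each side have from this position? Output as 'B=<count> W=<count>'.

Answer: B=6 W=5

Derivation:
-- B to move --
(0,0): flips 1 -> legal
(0,1): flips 1 -> legal
(0,2): no bracket -> illegal
(1,0): flips 1 -> legal
(1,3): no bracket -> illegal
(1,4): flips 1 -> legal
(1,5): flips 1 -> legal
(2,0): no bracket -> illegal
(2,5): flips 1 -> legal
(3,5): no bracket -> illegal
B mobility = 6
-- W to move --
(0,1): no bracket -> illegal
(0,2): no bracket -> illegal
(0,3): no bracket -> illegal
(1,0): no bracket -> illegal
(1,3): flips 1 -> legal
(1,4): no bracket -> illegal
(2,0): flips 3 -> legal
(2,5): no bracket -> illegal
(3,0): no bracket -> illegal
(3,1): flips 1 -> legal
(3,5): no bracket -> illegal
(4,1): no bracket -> illegal
(4,2): flips 1 -> legal
(4,3): no bracket -> illegal
(4,4): flips 3 -> legal
(4,5): no bracket -> illegal
W mobility = 5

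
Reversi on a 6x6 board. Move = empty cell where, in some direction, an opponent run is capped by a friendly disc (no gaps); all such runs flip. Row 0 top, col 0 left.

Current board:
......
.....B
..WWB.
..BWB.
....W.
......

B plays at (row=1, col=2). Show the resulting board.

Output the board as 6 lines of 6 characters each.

Place B at (1,2); scan 8 dirs for brackets.
Dir NW: first cell '.' (not opp) -> no flip
Dir N: first cell '.' (not opp) -> no flip
Dir NE: first cell '.' (not opp) -> no flip
Dir W: first cell '.' (not opp) -> no flip
Dir E: first cell '.' (not opp) -> no flip
Dir SW: first cell '.' (not opp) -> no flip
Dir S: opp run (2,2) capped by B -> flip
Dir SE: opp run (2,3) capped by B -> flip
All flips: (2,2) (2,3)

Answer: ......
..B..B
..BBB.
..BWB.
....W.
......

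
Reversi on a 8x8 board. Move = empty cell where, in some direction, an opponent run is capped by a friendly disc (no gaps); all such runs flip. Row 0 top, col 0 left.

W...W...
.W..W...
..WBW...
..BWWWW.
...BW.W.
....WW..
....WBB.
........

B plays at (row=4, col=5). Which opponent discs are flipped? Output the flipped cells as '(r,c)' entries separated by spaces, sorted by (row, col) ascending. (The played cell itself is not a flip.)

Answer: (3,4) (4,4) (5,5)

Derivation:
Dir NW: opp run (3,4) capped by B -> flip
Dir N: opp run (3,5), next='.' -> no flip
Dir NE: opp run (3,6), next='.' -> no flip
Dir W: opp run (4,4) capped by B -> flip
Dir E: opp run (4,6), next='.' -> no flip
Dir SW: opp run (5,4), next='.' -> no flip
Dir S: opp run (5,5) capped by B -> flip
Dir SE: first cell '.' (not opp) -> no flip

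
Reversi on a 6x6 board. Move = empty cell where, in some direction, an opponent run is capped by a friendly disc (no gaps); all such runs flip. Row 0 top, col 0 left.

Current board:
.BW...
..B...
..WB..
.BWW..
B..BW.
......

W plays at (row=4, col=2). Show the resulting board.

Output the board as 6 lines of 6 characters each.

Answer: .BW...
..B...
..WB..
.BWW..
B.WWW.
......

Derivation:
Place W at (4,2); scan 8 dirs for brackets.
Dir NW: opp run (3,1), next='.' -> no flip
Dir N: first cell 'W' (not opp) -> no flip
Dir NE: first cell 'W' (not opp) -> no flip
Dir W: first cell '.' (not opp) -> no flip
Dir E: opp run (4,3) capped by W -> flip
Dir SW: first cell '.' (not opp) -> no flip
Dir S: first cell '.' (not opp) -> no flip
Dir SE: first cell '.' (not opp) -> no flip
All flips: (4,3)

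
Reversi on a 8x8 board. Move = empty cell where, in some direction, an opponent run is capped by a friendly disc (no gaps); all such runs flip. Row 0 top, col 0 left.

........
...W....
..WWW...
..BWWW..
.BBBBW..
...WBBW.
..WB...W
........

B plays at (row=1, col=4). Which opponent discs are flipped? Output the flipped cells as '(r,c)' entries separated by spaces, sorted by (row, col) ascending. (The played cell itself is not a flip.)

Answer: (2,3) (2,4) (3,4)

Derivation:
Dir NW: first cell '.' (not opp) -> no flip
Dir N: first cell '.' (not opp) -> no flip
Dir NE: first cell '.' (not opp) -> no flip
Dir W: opp run (1,3), next='.' -> no flip
Dir E: first cell '.' (not opp) -> no flip
Dir SW: opp run (2,3) capped by B -> flip
Dir S: opp run (2,4) (3,4) capped by B -> flip
Dir SE: first cell '.' (not opp) -> no flip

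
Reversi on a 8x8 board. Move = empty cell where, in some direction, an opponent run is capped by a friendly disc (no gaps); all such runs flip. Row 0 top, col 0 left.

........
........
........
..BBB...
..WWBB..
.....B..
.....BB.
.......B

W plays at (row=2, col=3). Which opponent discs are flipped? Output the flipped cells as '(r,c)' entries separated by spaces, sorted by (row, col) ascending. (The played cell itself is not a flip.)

Dir NW: first cell '.' (not opp) -> no flip
Dir N: first cell '.' (not opp) -> no flip
Dir NE: first cell '.' (not opp) -> no flip
Dir W: first cell '.' (not opp) -> no flip
Dir E: first cell '.' (not opp) -> no flip
Dir SW: opp run (3,2), next='.' -> no flip
Dir S: opp run (3,3) capped by W -> flip
Dir SE: opp run (3,4) (4,5), next='.' -> no flip

Answer: (3,3)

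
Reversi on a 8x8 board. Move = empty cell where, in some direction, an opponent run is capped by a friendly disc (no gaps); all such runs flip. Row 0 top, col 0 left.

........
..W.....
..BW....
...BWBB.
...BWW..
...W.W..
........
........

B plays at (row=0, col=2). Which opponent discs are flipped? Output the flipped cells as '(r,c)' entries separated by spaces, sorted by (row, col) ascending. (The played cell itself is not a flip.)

Answer: (1,2)

Derivation:
Dir NW: edge -> no flip
Dir N: edge -> no flip
Dir NE: edge -> no flip
Dir W: first cell '.' (not opp) -> no flip
Dir E: first cell '.' (not opp) -> no flip
Dir SW: first cell '.' (not opp) -> no flip
Dir S: opp run (1,2) capped by B -> flip
Dir SE: first cell '.' (not opp) -> no flip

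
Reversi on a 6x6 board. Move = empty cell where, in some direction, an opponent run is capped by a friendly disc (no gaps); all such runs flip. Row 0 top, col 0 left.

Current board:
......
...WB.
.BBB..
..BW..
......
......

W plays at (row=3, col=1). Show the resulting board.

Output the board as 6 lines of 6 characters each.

Place W at (3,1); scan 8 dirs for brackets.
Dir NW: first cell '.' (not opp) -> no flip
Dir N: opp run (2,1), next='.' -> no flip
Dir NE: opp run (2,2) capped by W -> flip
Dir W: first cell '.' (not opp) -> no flip
Dir E: opp run (3,2) capped by W -> flip
Dir SW: first cell '.' (not opp) -> no flip
Dir S: first cell '.' (not opp) -> no flip
Dir SE: first cell '.' (not opp) -> no flip
All flips: (2,2) (3,2)

Answer: ......
...WB.
.BWB..
.WWW..
......
......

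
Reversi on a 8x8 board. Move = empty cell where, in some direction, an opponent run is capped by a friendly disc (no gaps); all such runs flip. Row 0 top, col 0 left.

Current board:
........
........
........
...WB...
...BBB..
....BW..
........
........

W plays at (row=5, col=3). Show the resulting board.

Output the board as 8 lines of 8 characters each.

Place W at (5,3); scan 8 dirs for brackets.
Dir NW: first cell '.' (not opp) -> no flip
Dir N: opp run (4,3) capped by W -> flip
Dir NE: opp run (4,4), next='.' -> no flip
Dir W: first cell '.' (not opp) -> no flip
Dir E: opp run (5,4) capped by W -> flip
Dir SW: first cell '.' (not opp) -> no flip
Dir S: first cell '.' (not opp) -> no flip
Dir SE: first cell '.' (not opp) -> no flip
All flips: (4,3) (5,4)

Answer: ........
........
........
...WB...
...WBB..
...WWW..
........
........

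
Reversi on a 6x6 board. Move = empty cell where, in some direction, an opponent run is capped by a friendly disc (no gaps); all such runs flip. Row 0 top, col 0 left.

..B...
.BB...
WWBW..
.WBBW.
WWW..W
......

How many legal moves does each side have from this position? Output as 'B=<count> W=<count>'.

Answer: B=9 W=5

Derivation:
-- B to move --
(1,0): flips 1 -> legal
(1,3): flips 1 -> legal
(1,4): flips 1 -> legal
(2,4): flips 1 -> legal
(2,5): no bracket -> illegal
(3,0): flips 2 -> legal
(3,5): flips 1 -> legal
(4,3): no bracket -> illegal
(4,4): no bracket -> illegal
(5,0): flips 1 -> legal
(5,1): flips 4 -> legal
(5,2): flips 1 -> legal
(5,3): no bracket -> illegal
(5,4): no bracket -> illegal
(5,5): no bracket -> illegal
B mobility = 9
-- W to move --
(0,0): no bracket -> illegal
(0,1): flips 2 -> legal
(0,3): flips 1 -> legal
(1,0): no bracket -> illegal
(1,3): flips 1 -> legal
(2,4): flips 1 -> legal
(4,3): flips 2 -> legal
(4,4): no bracket -> illegal
W mobility = 5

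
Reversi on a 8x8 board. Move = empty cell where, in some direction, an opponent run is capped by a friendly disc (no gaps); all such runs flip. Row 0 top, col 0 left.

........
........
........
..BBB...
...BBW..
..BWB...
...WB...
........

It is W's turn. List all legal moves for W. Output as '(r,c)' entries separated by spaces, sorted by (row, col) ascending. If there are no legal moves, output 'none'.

Answer: (2,3) (3,5) (4,1) (4,2) (5,1) (5,5) (6,5) (7,5)

Derivation:
(2,1): no bracket -> illegal
(2,2): no bracket -> illegal
(2,3): flips 3 -> legal
(2,4): no bracket -> illegal
(2,5): no bracket -> illegal
(3,1): no bracket -> illegal
(3,5): flips 1 -> legal
(4,1): flips 1 -> legal
(4,2): flips 2 -> legal
(5,1): flips 1 -> legal
(5,5): flips 1 -> legal
(6,1): no bracket -> illegal
(6,2): no bracket -> illegal
(6,5): flips 1 -> legal
(7,3): no bracket -> illegal
(7,4): no bracket -> illegal
(7,5): flips 1 -> legal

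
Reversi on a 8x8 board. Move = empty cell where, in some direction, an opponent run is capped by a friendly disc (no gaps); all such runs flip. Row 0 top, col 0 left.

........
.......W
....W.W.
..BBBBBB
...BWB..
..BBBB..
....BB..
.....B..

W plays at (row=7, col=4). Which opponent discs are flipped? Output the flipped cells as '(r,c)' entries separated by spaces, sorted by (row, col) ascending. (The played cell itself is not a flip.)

Dir NW: first cell '.' (not opp) -> no flip
Dir N: opp run (6,4) (5,4) capped by W -> flip
Dir NE: opp run (6,5), next='.' -> no flip
Dir W: first cell '.' (not opp) -> no flip
Dir E: opp run (7,5), next='.' -> no flip
Dir SW: edge -> no flip
Dir S: edge -> no flip
Dir SE: edge -> no flip

Answer: (5,4) (6,4)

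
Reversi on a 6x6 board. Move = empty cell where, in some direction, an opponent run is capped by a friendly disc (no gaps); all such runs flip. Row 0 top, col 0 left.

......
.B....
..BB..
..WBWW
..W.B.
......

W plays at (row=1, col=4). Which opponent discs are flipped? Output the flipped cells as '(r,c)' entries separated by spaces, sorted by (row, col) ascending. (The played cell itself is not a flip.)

Answer: (2,3)

Derivation:
Dir NW: first cell '.' (not opp) -> no flip
Dir N: first cell '.' (not opp) -> no flip
Dir NE: first cell '.' (not opp) -> no flip
Dir W: first cell '.' (not opp) -> no flip
Dir E: first cell '.' (not opp) -> no flip
Dir SW: opp run (2,3) capped by W -> flip
Dir S: first cell '.' (not opp) -> no flip
Dir SE: first cell '.' (not opp) -> no flip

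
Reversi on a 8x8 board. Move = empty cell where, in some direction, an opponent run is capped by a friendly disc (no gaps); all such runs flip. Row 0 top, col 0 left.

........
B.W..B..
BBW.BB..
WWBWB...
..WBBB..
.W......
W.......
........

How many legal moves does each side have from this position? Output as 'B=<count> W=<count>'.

-- B to move --
(0,1): no bracket -> illegal
(0,2): flips 2 -> legal
(0,3): flips 1 -> legal
(1,1): flips 2 -> legal
(1,3): no bracket -> illegal
(2,3): flips 2 -> legal
(4,0): flips 1 -> legal
(4,1): flips 2 -> legal
(5,0): no bracket -> illegal
(5,2): flips 1 -> legal
(5,3): flips 2 -> legal
(6,1): no bracket -> illegal
(6,2): no bracket -> illegal
(7,0): no bracket -> illegal
(7,1): no bracket -> illegal
B mobility = 8
-- W to move --
(0,0): flips 2 -> legal
(0,1): no bracket -> illegal
(0,4): no bracket -> illegal
(0,5): no bracket -> illegal
(0,6): flips 2 -> legal
(1,1): flips 1 -> legal
(1,3): no bracket -> illegal
(1,4): no bracket -> illegal
(1,6): no bracket -> illegal
(2,3): no bracket -> illegal
(2,6): no bracket -> illegal
(3,5): flips 1 -> legal
(3,6): no bracket -> illegal
(4,1): no bracket -> illegal
(4,6): flips 3 -> legal
(5,2): no bracket -> illegal
(5,3): flips 1 -> legal
(5,4): no bracket -> illegal
(5,5): flips 1 -> legal
(5,6): no bracket -> illegal
W mobility = 7

Answer: B=8 W=7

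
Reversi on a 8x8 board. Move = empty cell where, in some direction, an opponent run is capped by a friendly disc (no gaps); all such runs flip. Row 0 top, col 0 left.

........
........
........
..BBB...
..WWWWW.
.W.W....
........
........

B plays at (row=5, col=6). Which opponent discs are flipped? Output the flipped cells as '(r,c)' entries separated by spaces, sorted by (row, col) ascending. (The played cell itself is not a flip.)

Answer: (4,5)

Derivation:
Dir NW: opp run (4,5) capped by B -> flip
Dir N: opp run (4,6), next='.' -> no flip
Dir NE: first cell '.' (not opp) -> no flip
Dir W: first cell '.' (not opp) -> no flip
Dir E: first cell '.' (not opp) -> no flip
Dir SW: first cell '.' (not opp) -> no flip
Dir S: first cell '.' (not opp) -> no flip
Dir SE: first cell '.' (not opp) -> no flip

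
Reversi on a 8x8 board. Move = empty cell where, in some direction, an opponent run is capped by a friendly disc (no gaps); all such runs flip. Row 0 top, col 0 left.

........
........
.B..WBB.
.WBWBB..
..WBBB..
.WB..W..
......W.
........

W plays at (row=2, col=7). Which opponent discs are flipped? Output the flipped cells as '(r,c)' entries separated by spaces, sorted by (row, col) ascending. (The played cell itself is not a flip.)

Dir NW: first cell '.' (not opp) -> no flip
Dir N: first cell '.' (not opp) -> no flip
Dir NE: edge -> no flip
Dir W: opp run (2,6) (2,5) capped by W -> flip
Dir E: edge -> no flip
Dir SW: first cell '.' (not opp) -> no flip
Dir S: first cell '.' (not opp) -> no flip
Dir SE: edge -> no flip

Answer: (2,5) (2,6)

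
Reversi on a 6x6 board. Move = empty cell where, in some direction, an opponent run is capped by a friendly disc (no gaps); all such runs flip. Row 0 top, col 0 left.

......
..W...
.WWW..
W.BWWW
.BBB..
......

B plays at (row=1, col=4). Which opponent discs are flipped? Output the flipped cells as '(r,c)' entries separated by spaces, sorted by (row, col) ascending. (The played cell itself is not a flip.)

Dir NW: first cell '.' (not opp) -> no flip
Dir N: first cell '.' (not opp) -> no flip
Dir NE: first cell '.' (not opp) -> no flip
Dir W: first cell '.' (not opp) -> no flip
Dir E: first cell '.' (not opp) -> no flip
Dir SW: opp run (2,3) capped by B -> flip
Dir S: first cell '.' (not opp) -> no flip
Dir SE: first cell '.' (not opp) -> no flip

Answer: (2,3)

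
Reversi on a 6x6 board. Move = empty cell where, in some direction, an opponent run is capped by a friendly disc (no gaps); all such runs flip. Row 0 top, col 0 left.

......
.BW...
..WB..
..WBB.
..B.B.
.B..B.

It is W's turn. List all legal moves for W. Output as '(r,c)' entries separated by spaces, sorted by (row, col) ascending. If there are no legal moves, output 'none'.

(0,0): flips 1 -> legal
(0,1): no bracket -> illegal
(0,2): no bracket -> illegal
(1,0): flips 1 -> legal
(1,3): no bracket -> illegal
(1,4): flips 1 -> legal
(2,0): no bracket -> illegal
(2,1): no bracket -> illegal
(2,4): flips 1 -> legal
(2,5): no bracket -> illegal
(3,1): no bracket -> illegal
(3,5): flips 2 -> legal
(4,0): no bracket -> illegal
(4,1): no bracket -> illegal
(4,3): no bracket -> illegal
(4,5): flips 2 -> legal
(5,0): no bracket -> illegal
(5,2): flips 1 -> legal
(5,3): no bracket -> illegal
(5,5): flips 2 -> legal

Answer: (0,0) (1,0) (1,4) (2,4) (3,5) (4,5) (5,2) (5,5)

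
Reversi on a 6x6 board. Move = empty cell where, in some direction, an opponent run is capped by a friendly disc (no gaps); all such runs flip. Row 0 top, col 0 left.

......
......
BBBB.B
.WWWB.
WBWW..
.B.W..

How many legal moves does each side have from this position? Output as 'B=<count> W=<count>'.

Answer: B=5 W=7

Derivation:
-- B to move --
(2,4): flips 2 -> legal
(3,0): flips 3 -> legal
(4,4): flips 3 -> legal
(5,0): no bracket -> illegal
(5,2): flips 3 -> legal
(5,4): flips 2 -> legal
B mobility = 5
-- W to move --
(1,0): flips 1 -> legal
(1,1): flips 2 -> legal
(1,2): flips 1 -> legal
(1,3): flips 2 -> legal
(1,4): flips 1 -> legal
(1,5): no bracket -> illegal
(2,4): no bracket -> illegal
(3,0): no bracket -> illegal
(3,5): flips 1 -> legal
(4,4): no bracket -> illegal
(4,5): no bracket -> illegal
(5,0): flips 1 -> legal
(5,2): no bracket -> illegal
W mobility = 7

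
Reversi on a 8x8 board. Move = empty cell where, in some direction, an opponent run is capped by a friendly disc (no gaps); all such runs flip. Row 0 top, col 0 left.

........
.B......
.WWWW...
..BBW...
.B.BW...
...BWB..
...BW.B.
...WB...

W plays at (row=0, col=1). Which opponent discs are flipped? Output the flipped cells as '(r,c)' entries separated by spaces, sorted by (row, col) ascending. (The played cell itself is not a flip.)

Dir NW: edge -> no flip
Dir N: edge -> no flip
Dir NE: edge -> no flip
Dir W: first cell '.' (not opp) -> no flip
Dir E: first cell '.' (not opp) -> no flip
Dir SW: first cell '.' (not opp) -> no flip
Dir S: opp run (1,1) capped by W -> flip
Dir SE: first cell '.' (not opp) -> no flip

Answer: (1,1)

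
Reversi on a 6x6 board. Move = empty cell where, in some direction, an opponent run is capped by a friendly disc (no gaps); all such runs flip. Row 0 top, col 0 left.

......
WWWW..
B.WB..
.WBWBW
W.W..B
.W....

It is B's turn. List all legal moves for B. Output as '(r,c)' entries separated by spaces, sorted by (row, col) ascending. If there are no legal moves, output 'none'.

(0,0): flips 1 -> legal
(0,1): flips 1 -> legal
(0,2): flips 3 -> legal
(0,3): flips 1 -> legal
(0,4): no bracket -> illegal
(1,4): no bracket -> illegal
(2,1): flips 1 -> legal
(2,4): no bracket -> illegal
(2,5): flips 1 -> legal
(3,0): flips 1 -> legal
(4,1): no bracket -> illegal
(4,3): flips 1 -> legal
(4,4): no bracket -> illegal
(5,0): no bracket -> illegal
(5,2): flips 1 -> legal
(5,3): flips 2 -> legal

Answer: (0,0) (0,1) (0,2) (0,3) (2,1) (2,5) (3,0) (4,3) (5,2) (5,3)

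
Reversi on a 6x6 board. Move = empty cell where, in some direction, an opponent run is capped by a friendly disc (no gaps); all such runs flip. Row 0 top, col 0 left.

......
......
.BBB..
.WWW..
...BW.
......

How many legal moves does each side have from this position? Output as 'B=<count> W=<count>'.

-- B to move --
(2,0): no bracket -> illegal
(2,4): no bracket -> illegal
(3,0): no bracket -> illegal
(3,4): no bracket -> illegal
(3,5): no bracket -> illegal
(4,0): flips 1 -> legal
(4,1): flips 2 -> legal
(4,2): flips 1 -> legal
(4,5): flips 1 -> legal
(5,3): no bracket -> illegal
(5,4): no bracket -> illegal
(5,5): flips 2 -> legal
B mobility = 5
-- W to move --
(1,0): flips 1 -> legal
(1,1): flips 2 -> legal
(1,2): flips 1 -> legal
(1,3): flips 2 -> legal
(1,4): flips 1 -> legal
(2,0): no bracket -> illegal
(2,4): no bracket -> illegal
(3,0): no bracket -> illegal
(3,4): no bracket -> illegal
(4,2): flips 1 -> legal
(5,2): no bracket -> illegal
(5,3): flips 1 -> legal
(5,4): flips 1 -> legal
W mobility = 8

Answer: B=5 W=8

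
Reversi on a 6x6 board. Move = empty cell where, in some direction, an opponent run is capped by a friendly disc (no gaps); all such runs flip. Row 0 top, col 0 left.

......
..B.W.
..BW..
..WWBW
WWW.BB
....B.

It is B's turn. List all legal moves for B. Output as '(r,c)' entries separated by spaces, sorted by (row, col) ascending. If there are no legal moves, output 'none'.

Answer: (2,4) (2,5) (3,1) (5,2)

Derivation:
(0,3): no bracket -> illegal
(0,4): no bracket -> illegal
(0,5): no bracket -> illegal
(1,3): no bracket -> illegal
(1,5): no bracket -> illegal
(2,1): no bracket -> illegal
(2,4): flips 1 -> legal
(2,5): flips 1 -> legal
(3,0): no bracket -> illegal
(3,1): flips 2 -> legal
(4,3): no bracket -> illegal
(5,0): no bracket -> illegal
(5,1): no bracket -> illegal
(5,2): flips 2 -> legal
(5,3): no bracket -> illegal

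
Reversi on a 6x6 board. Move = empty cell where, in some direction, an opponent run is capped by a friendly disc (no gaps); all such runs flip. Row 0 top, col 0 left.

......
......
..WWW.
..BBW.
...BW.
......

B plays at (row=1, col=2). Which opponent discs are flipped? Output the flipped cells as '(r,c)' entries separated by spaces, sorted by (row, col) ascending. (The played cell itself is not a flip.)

Dir NW: first cell '.' (not opp) -> no flip
Dir N: first cell '.' (not opp) -> no flip
Dir NE: first cell '.' (not opp) -> no flip
Dir W: first cell '.' (not opp) -> no flip
Dir E: first cell '.' (not opp) -> no flip
Dir SW: first cell '.' (not opp) -> no flip
Dir S: opp run (2,2) capped by B -> flip
Dir SE: opp run (2,3) (3,4), next='.' -> no flip

Answer: (2,2)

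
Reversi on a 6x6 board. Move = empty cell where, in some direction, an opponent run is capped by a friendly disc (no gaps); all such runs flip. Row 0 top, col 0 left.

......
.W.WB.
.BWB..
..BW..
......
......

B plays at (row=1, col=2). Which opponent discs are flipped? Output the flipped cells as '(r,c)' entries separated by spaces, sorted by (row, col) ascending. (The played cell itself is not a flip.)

Dir NW: first cell '.' (not opp) -> no flip
Dir N: first cell '.' (not opp) -> no flip
Dir NE: first cell '.' (not opp) -> no flip
Dir W: opp run (1,1), next='.' -> no flip
Dir E: opp run (1,3) capped by B -> flip
Dir SW: first cell 'B' (not opp) -> no flip
Dir S: opp run (2,2) capped by B -> flip
Dir SE: first cell 'B' (not opp) -> no flip

Answer: (1,3) (2,2)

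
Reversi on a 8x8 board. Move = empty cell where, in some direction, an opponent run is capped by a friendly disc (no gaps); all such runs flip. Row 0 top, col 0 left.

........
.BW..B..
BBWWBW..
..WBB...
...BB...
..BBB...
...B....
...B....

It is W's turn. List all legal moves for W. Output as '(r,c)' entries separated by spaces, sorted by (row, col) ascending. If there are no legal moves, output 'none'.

(0,0): flips 1 -> legal
(0,1): no bracket -> illegal
(0,2): no bracket -> illegal
(0,4): no bracket -> illegal
(0,5): flips 1 -> legal
(0,6): no bracket -> illegal
(1,0): flips 2 -> legal
(1,3): no bracket -> illegal
(1,4): no bracket -> illegal
(1,6): no bracket -> illegal
(2,6): no bracket -> illegal
(3,0): flips 1 -> legal
(3,1): no bracket -> illegal
(3,5): flips 2 -> legal
(4,1): no bracket -> illegal
(4,2): no bracket -> illegal
(4,5): flips 1 -> legal
(5,1): no bracket -> illegal
(5,5): flips 2 -> legal
(6,1): flips 3 -> legal
(6,2): no bracket -> illegal
(6,4): no bracket -> illegal
(6,5): flips 2 -> legal
(7,2): no bracket -> illegal
(7,4): no bracket -> illegal

Answer: (0,0) (0,5) (1,0) (3,0) (3,5) (4,5) (5,5) (6,1) (6,5)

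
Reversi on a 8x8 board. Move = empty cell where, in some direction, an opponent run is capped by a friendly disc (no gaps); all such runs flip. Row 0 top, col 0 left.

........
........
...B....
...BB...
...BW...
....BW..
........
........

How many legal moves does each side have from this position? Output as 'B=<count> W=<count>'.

-- B to move --
(3,5): no bracket -> illegal
(4,5): flips 1 -> legal
(4,6): no bracket -> illegal
(5,3): no bracket -> illegal
(5,6): flips 1 -> legal
(6,4): no bracket -> illegal
(6,5): no bracket -> illegal
(6,6): flips 2 -> legal
B mobility = 3
-- W to move --
(1,2): no bracket -> illegal
(1,3): no bracket -> illegal
(1,4): no bracket -> illegal
(2,2): flips 1 -> legal
(2,4): flips 1 -> legal
(2,5): no bracket -> illegal
(3,2): no bracket -> illegal
(3,5): no bracket -> illegal
(4,2): flips 1 -> legal
(4,5): no bracket -> illegal
(5,2): no bracket -> illegal
(5,3): flips 1 -> legal
(6,3): no bracket -> illegal
(6,4): flips 1 -> legal
(6,5): no bracket -> illegal
W mobility = 5

Answer: B=3 W=5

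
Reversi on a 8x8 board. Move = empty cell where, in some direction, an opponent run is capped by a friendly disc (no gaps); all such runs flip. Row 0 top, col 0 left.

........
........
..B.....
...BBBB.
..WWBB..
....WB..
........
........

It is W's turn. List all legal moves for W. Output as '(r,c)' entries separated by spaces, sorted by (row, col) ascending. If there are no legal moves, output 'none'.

Answer: (2,3) (2,4) (2,5) (2,7) (4,6) (5,6)

Derivation:
(1,1): no bracket -> illegal
(1,2): no bracket -> illegal
(1,3): no bracket -> illegal
(2,1): no bracket -> illegal
(2,3): flips 1 -> legal
(2,4): flips 3 -> legal
(2,5): flips 1 -> legal
(2,6): no bracket -> illegal
(2,7): flips 2 -> legal
(3,1): no bracket -> illegal
(3,2): no bracket -> illegal
(3,7): no bracket -> illegal
(4,6): flips 2 -> legal
(4,7): no bracket -> illegal
(5,3): no bracket -> illegal
(5,6): flips 1 -> legal
(6,4): no bracket -> illegal
(6,5): no bracket -> illegal
(6,6): no bracket -> illegal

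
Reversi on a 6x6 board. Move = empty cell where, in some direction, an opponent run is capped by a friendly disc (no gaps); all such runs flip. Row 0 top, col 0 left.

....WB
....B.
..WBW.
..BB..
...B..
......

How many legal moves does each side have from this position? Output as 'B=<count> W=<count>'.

Answer: B=7 W=2

Derivation:
-- B to move --
(0,3): flips 1 -> legal
(1,1): flips 1 -> legal
(1,2): flips 1 -> legal
(1,3): no bracket -> illegal
(1,5): flips 1 -> legal
(2,1): flips 1 -> legal
(2,5): flips 1 -> legal
(3,1): no bracket -> illegal
(3,4): flips 1 -> legal
(3,5): no bracket -> illegal
B mobility = 7
-- W to move --
(0,3): no bracket -> illegal
(1,2): no bracket -> illegal
(1,3): no bracket -> illegal
(1,5): no bracket -> illegal
(2,1): no bracket -> illegal
(2,5): no bracket -> illegal
(3,1): no bracket -> illegal
(3,4): no bracket -> illegal
(4,1): no bracket -> illegal
(4,2): flips 2 -> legal
(4,4): flips 1 -> legal
(5,2): no bracket -> illegal
(5,3): no bracket -> illegal
(5,4): no bracket -> illegal
W mobility = 2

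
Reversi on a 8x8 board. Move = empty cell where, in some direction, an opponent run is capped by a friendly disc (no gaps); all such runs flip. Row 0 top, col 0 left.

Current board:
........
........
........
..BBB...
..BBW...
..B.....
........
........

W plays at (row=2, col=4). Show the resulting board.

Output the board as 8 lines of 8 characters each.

Place W at (2,4); scan 8 dirs for brackets.
Dir NW: first cell '.' (not opp) -> no flip
Dir N: first cell '.' (not opp) -> no flip
Dir NE: first cell '.' (not opp) -> no flip
Dir W: first cell '.' (not opp) -> no flip
Dir E: first cell '.' (not opp) -> no flip
Dir SW: opp run (3,3) (4,2), next='.' -> no flip
Dir S: opp run (3,4) capped by W -> flip
Dir SE: first cell '.' (not opp) -> no flip
All flips: (3,4)

Answer: ........
........
....W...
..BBW...
..BBW...
..B.....
........
........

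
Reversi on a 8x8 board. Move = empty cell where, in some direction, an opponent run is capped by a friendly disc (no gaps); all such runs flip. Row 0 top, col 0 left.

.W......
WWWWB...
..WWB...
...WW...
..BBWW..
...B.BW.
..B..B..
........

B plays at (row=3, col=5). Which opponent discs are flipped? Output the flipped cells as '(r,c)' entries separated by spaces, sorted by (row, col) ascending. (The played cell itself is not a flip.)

Dir NW: first cell 'B' (not opp) -> no flip
Dir N: first cell '.' (not opp) -> no flip
Dir NE: first cell '.' (not opp) -> no flip
Dir W: opp run (3,4) (3,3), next='.' -> no flip
Dir E: first cell '.' (not opp) -> no flip
Dir SW: opp run (4,4) capped by B -> flip
Dir S: opp run (4,5) capped by B -> flip
Dir SE: first cell '.' (not opp) -> no flip

Answer: (4,4) (4,5)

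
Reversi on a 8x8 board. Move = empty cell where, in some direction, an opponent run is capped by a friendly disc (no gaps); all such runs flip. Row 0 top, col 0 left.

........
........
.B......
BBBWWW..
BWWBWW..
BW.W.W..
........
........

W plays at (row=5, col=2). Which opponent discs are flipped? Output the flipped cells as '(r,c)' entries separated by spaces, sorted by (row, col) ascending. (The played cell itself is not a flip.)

Dir NW: first cell 'W' (not opp) -> no flip
Dir N: first cell 'W' (not opp) -> no flip
Dir NE: opp run (4,3) capped by W -> flip
Dir W: first cell 'W' (not opp) -> no flip
Dir E: first cell 'W' (not opp) -> no flip
Dir SW: first cell '.' (not opp) -> no flip
Dir S: first cell '.' (not opp) -> no flip
Dir SE: first cell '.' (not opp) -> no flip

Answer: (4,3)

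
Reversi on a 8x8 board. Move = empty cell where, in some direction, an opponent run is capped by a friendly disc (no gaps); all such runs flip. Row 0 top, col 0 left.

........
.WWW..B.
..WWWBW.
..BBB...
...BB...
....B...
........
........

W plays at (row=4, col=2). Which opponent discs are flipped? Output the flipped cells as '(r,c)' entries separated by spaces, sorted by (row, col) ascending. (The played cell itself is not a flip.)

Dir NW: first cell '.' (not opp) -> no flip
Dir N: opp run (3,2) capped by W -> flip
Dir NE: opp run (3,3) capped by W -> flip
Dir W: first cell '.' (not opp) -> no flip
Dir E: opp run (4,3) (4,4), next='.' -> no flip
Dir SW: first cell '.' (not opp) -> no flip
Dir S: first cell '.' (not opp) -> no flip
Dir SE: first cell '.' (not opp) -> no flip

Answer: (3,2) (3,3)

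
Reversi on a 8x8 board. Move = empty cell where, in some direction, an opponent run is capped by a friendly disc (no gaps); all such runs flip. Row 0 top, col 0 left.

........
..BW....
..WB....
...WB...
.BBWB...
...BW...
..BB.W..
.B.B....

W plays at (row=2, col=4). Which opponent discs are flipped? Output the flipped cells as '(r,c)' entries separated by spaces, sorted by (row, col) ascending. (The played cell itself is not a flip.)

Dir NW: first cell 'W' (not opp) -> no flip
Dir N: first cell '.' (not opp) -> no flip
Dir NE: first cell '.' (not opp) -> no flip
Dir W: opp run (2,3) capped by W -> flip
Dir E: first cell '.' (not opp) -> no flip
Dir SW: first cell 'W' (not opp) -> no flip
Dir S: opp run (3,4) (4,4) capped by W -> flip
Dir SE: first cell '.' (not opp) -> no flip

Answer: (2,3) (3,4) (4,4)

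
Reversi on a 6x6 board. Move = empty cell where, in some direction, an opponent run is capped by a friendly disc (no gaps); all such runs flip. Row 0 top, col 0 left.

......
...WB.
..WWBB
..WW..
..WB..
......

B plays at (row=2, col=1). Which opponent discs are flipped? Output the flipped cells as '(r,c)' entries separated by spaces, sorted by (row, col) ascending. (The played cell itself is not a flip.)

Answer: (2,2) (2,3) (3,2)

Derivation:
Dir NW: first cell '.' (not opp) -> no flip
Dir N: first cell '.' (not opp) -> no flip
Dir NE: first cell '.' (not opp) -> no flip
Dir W: first cell '.' (not opp) -> no flip
Dir E: opp run (2,2) (2,3) capped by B -> flip
Dir SW: first cell '.' (not opp) -> no flip
Dir S: first cell '.' (not opp) -> no flip
Dir SE: opp run (3,2) capped by B -> flip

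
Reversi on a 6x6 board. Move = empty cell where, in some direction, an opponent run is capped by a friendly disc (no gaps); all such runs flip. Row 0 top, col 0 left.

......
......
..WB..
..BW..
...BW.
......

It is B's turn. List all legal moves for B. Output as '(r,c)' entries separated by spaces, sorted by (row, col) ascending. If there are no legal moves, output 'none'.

(1,1): no bracket -> illegal
(1,2): flips 1 -> legal
(1,3): no bracket -> illegal
(2,1): flips 1 -> legal
(2,4): no bracket -> illegal
(3,1): no bracket -> illegal
(3,4): flips 1 -> legal
(3,5): no bracket -> illegal
(4,2): no bracket -> illegal
(4,5): flips 1 -> legal
(5,3): no bracket -> illegal
(5,4): no bracket -> illegal
(5,5): no bracket -> illegal

Answer: (1,2) (2,1) (3,4) (4,5)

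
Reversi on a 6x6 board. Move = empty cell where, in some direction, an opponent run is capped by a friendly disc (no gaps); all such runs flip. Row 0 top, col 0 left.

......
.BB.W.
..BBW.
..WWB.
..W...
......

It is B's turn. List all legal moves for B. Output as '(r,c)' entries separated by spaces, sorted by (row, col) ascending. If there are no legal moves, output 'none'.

Answer: (0,4) (0,5) (2,5) (3,1) (4,1) (4,3) (4,4) (5,2)

Derivation:
(0,3): no bracket -> illegal
(0,4): flips 2 -> legal
(0,5): flips 1 -> legal
(1,3): no bracket -> illegal
(1,5): no bracket -> illegal
(2,1): no bracket -> illegal
(2,5): flips 1 -> legal
(3,1): flips 2 -> legal
(3,5): no bracket -> illegal
(4,1): flips 1 -> legal
(4,3): flips 1 -> legal
(4,4): flips 1 -> legal
(5,1): no bracket -> illegal
(5,2): flips 2 -> legal
(5,3): no bracket -> illegal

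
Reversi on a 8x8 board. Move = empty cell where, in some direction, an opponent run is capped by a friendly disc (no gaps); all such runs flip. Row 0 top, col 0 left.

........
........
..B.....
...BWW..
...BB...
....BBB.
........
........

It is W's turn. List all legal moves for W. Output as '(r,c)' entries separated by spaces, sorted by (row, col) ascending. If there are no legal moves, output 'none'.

(1,1): no bracket -> illegal
(1,2): no bracket -> illegal
(1,3): no bracket -> illegal
(2,1): no bracket -> illegal
(2,3): no bracket -> illegal
(2,4): no bracket -> illegal
(3,1): no bracket -> illegal
(3,2): flips 1 -> legal
(4,2): no bracket -> illegal
(4,5): no bracket -> illegal
(4,6): no bracket -> illegal
(4,7): no bracket -> illegal
(5,2): flips 1 -> legal
(5,3): flips 1 -> legal
(5,7): no bracket -> illegal
(6,3): no bracket -> illegal
(6,4): flips 2 -> legal
(6,5): no bracket -> illegal
(6,6): no bracket -> illegal
(6,7): no bracket -> illegal

Answer: (3,2) (5,2) (5,3) (6,4)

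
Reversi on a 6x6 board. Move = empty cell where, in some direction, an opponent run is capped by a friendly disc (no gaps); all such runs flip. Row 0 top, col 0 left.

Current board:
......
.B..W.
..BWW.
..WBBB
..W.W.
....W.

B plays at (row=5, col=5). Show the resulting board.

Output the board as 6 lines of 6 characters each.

Place B at (5,5); scan 8 dirs for brackets.
Dir NW: opp run (4,4) capped by B -> flip
Dir N: first cell '.' (not opp) -> no flip
Dir NE: edge -> no flip
Dir W: opp run (5,4), next='.' -> no flip
Dir E: edge -> no flip
Dir SW: edge -> no flip
Dir S: edge -> no flip
Dir SE: edge -> no flip
All flips: (4,4)

Answer: ......
.B..W.
..BWW.
..WBBB
..W.B.
....WB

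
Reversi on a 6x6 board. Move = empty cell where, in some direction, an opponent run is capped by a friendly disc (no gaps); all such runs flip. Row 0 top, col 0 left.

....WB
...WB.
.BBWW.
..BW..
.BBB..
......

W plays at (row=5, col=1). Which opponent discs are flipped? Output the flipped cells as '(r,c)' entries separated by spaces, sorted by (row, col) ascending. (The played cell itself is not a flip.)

Dir NW: first cell '.' (not opp) -> no flip
Dir N: opp run (4,1), next='.' -> no flip
Dir NE: opp run (4,2) capped by W -> flip
Dir W: first cell '.' (not opp) -> no flip
Dir E: first cell '.' (not opp) -> no flip
Dir SW: edge -> no flip
Dir S: edge -> no flip
Dir SE: edge -> no flip

Answer: (4,2)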